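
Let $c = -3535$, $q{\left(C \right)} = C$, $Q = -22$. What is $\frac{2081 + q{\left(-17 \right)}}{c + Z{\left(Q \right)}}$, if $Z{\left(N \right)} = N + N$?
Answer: $- \frac{688}{1193} \approx -0.5767$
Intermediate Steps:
$Z{\left(N \right)} = 2 N$
$\frac{2081 + q{\left(-17 \right)}}{c + Z{\left(Q \right)}} = \frac{2081 - 17}{-3535 + 2 \left(-22\right)} = \frac{2064}{-3535 - 44} = \frac{2064}{-3579} = 2064 \left(- \frac{1}{3579}\right) = - \frac{688}{1193}$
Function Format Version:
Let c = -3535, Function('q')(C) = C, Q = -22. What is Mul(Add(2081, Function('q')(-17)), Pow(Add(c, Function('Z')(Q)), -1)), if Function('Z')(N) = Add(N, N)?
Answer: Rational(-688, 1193) ≈ -0.57670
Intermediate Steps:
Function('Z')(N) = Mul(2, N)
Mul(Add(2081, Function('q')(-17)), Pow(Add(c, Function('Z')(Q)), -1)) = Mul(Add(2081, -17), Pow(Add(-3535, Mul(2, -22)), -1)) = Mul(2064, Pow(Add(-3535, -44), -1)) = Mul(2064, Pow(-3579, -1)) = Mul(2064, Rational(-1, 3579)) = Rational(-688, 1193)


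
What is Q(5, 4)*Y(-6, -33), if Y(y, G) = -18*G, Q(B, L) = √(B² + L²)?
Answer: 594*√41 ≈ 3803.5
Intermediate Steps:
Q(5, 4)*Y(-6, -33) = √(5² + 4²)*(-18*(-33)) = √(25 + 16)*594 = √41*594 = 594*√41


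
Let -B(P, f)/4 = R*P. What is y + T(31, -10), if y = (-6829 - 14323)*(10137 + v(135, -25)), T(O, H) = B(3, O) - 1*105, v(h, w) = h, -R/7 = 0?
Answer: -217273449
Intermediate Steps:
R = 0 (R = -7*0 = 0)
B(P, f) = 0 (B(P, f) = -0*P = -4*0 = 0)
T(O, H) = -105 (T(O, H) = 0 - 1*105 = 0 - 105 = -105)
y = -217273344 (y = (-6829 - 14323)*(10137 + 135) = -21152*10272 = -217273344)
y + T(31, -10) = -217273344 - 105 = -217273449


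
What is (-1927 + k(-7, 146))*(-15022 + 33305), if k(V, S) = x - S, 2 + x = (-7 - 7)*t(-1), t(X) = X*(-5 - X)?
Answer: -38961073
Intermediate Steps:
x = -58 (x = -2 + (-7 - 7)*(-1*(-1)*(5 - 1)) = -2 - (-14)*(-1)*4 = -2 - 14*4 = -2 - 56 = -58)
k(V, S) = -58 - S
(-1927 + k(-7, 146))*(-15022 + 33305) = (-1927 + (-58 - 1*146))*(-15022 + 33305) = (-1927 + (-58 - 146))*18283 = (-1927 - 204)*18283 = -2131*18283 = -38961073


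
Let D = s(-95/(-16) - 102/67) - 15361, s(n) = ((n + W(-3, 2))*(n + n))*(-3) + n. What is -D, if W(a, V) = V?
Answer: 8921417347/574592 ≈ 15527.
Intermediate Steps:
s(n) = n - 6*n*(2 + n) (s(n) = ((n + 2)*(n + n))*(-3) + n = ((2 + n)*(2*n))*(-3) + n = (2*n*(2 + n))*(-3) + n = -6*n*(2 + n) + n = n - 6*n*(2 + n))
D = -8921417347/574592 (D = -(-95/(-16) - 102/67)*(11 + 6*(-95/(-16) - 102/67)) - 15361 = -(-95*(-1/16) - 102*1/67)*(11 + 6*(-95*(-1/16) - 102*1/67)) - 15361 = -(95/16 - 102/67)*(11 + 6*(95/16 - 102/67)) - 15361 = -1*4733/1072*(11 + 6*(4733/1072)) - 15361 = -1*4733/1072*(11 + 14199/536) - 15361 = -1*4733/1072*20095/536 - 15361 = -95109635/574592 - 15361 = -8921417347/574592 ≈ -15527.)
-D = -1*(-8921417347/574592) = 8921417347/574592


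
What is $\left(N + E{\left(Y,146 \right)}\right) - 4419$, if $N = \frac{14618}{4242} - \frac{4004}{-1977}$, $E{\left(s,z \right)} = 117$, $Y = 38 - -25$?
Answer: $- \frac{2001808573}{465913} \approx -4296.5$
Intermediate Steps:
$Y = 63$ ($Y = 38 + 25 = 63$)
$N = \frac{2549153}{465913}$ ($N = 14618 \cdot \frac{1}{4242} - - \frac{4004}{1977} = \frac{7309}{2121} + \frac{4004}{1977} = \frac{2549153}{465913} \approx 5.4713$)
$\left(N + E{\left(Y,146 \right)}\right) - 4419 = \left(\frac{2549153}{465913} + 117\right) - 4419 = \frac{57060974}{465913} - 4419 = - \frac{2001808573}{465913}$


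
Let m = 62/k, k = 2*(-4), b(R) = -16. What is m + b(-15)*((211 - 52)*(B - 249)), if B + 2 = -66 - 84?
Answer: 4080545/4 ≈ 1.0201e+6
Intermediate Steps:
k = -8
m = -31/4 (m = 62/(-8) = 62*(-1/8) = -31/4 ≈ -7.7500)
B = -152 (B = -2 + (-66 - 84) = -2 - 150 = -152)
m + b(-15)*((211 - 52)*(B - 249)) = -31/4 - 16*(211 - 52)*(-152 - 249) = -31/4 - 2544*(-401) = -31/4 - 16*(-63759) = -31/4 + 1020144 = 4080545/4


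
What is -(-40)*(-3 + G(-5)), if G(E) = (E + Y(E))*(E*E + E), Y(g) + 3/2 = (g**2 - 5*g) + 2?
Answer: 36280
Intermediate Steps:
Y(g) = 1/2 + g**2 - 5*g (Y(g) = -3/2 + ((g**2 - 5*g) + 2) = -3/2 + (2 + g**2 - 5*g) = 1/2 + g**2 - 5*g)
G(E) = (E + E**2)*(1/2 + E**2 - 4*E) (G(E) = (E + (1/2 + E**2 - 5*E))*(E*E + E) = (1/2 + E**2 - 4*E)*(E**2 + E) = (1/2 + E**2 - 4*E)*(E + E**2) = (E + E**2)*(1/2 + E**2 - 4*E))
-(-40)*(-3 + G(-5)) = -(-40)*(-3 + (1/2)*(-5)*(1 - 7*(-5) - 6*(-5)**2 + 2*(-5)**3)) = -(-40)*(-3 + (1/2)*(-5)*(1 + 35 - 6*25 + 2*(-125))) = -(-40)*(-3 + (1/2)*(-5)*(1 + 35 - 150 - 250)) = -(-40)*(-3 + (1/2)*(-5)*(-364)) = -(-40)*(-3 + 910) = -(-40)*907 = -1*(-36280) = 36280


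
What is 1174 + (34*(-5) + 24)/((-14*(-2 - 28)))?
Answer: 246467/210 ≈ 1173.7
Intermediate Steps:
1174 + (34*(-5) + 24)/((-14*(-2 - 28))) = 1174 + (-170 + 24)/((-14*(-30))) = 1174 - 146/420 = 1174 - 146*1/420 = 1174 - 73/210 = 246467/210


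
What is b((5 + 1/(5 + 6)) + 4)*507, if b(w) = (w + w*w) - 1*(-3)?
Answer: 5811741/121 ≈ 48031.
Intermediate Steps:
b(w) = 3 + w + w**2 (b(w) = (w + w**2) + 3 = 3 + w + w**2)
b((5 + 1/(5 + 6)) + 4)*507 = (3 + ((5 + 1/(5 + 6)) + 4) + ((5 + 1/(5 + 6)) + 4)**2)*507 = (3 + ((5 + 1/11) + 4) + ((5 + 1/11) + 4)**2)*507 = (3 + (56/11 + 4) + (56/11 + 4)**2)*507 = (3 + 100/11 + (100/11)**2)*507 = (3 + 100/11 + 10000/121)*507 = (11463/121)*507 = 5811741/121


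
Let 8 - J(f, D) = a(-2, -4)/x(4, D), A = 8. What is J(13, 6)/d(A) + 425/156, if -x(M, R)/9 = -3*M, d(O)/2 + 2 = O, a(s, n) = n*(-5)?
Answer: 7109/2106 ≈ 3.3756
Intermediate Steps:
a(s, n) = -5*n
d(O) = -4 + 2*O
x(M, R) = 27*M (x(M, R) = -(-27)*M = 27*M)
J(f, D) = 211/27 (J(f, D) = 8 - (-5*(-4))/(27*4) = 8 - 20/108 = 8 - 1*5/27 = 8 - 5/27 = 211/27)
J(13, 6)/d(A) + 425/156 = 211/(27*(-4 + 2*8)) + 425/156 = 211/(27*(-4 + 16)) + 425*(1/156) = (211/27)/12 + 425/156 = (211/27)*(1/12) + 425/156 = 211/324 + 425/156 = 7109/2106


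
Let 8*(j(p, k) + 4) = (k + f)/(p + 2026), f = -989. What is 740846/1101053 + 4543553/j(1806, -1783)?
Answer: -38340613331490922/34516910497 ≈ -1.1108e+6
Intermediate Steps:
j(p, k) = -4 + (-989 + k)/(8*(2026 + p)) (j(p, k) = -4 + ((k - 989)/(p + 2026))/8 = -4 + ((-989 + k)/(2026 + p))/8 = -4 + (-989 + k)/(8*(2026 + p)))
740846/1101053 + 4543553/j(1806, -1783) = 740846/1101053 + 4543553/(((-65821 - 1783 - 32*1806)/(8*(2026 + 1806)))) = 740846*(1/1101053) + 4543553/(((⅛)*(-65821 - 1783 - 57792)/3832)) = 740846/1101053 + 4543553/(((⅛)*(1/3832)*(-125396))) = 740846/1101053 + 4543553/(-31349/7664) = 740846/1101053 + 4543553*(-7664/31349) = 740846/1101053 - 34821790192/31349 = -38340613331490922/34516910497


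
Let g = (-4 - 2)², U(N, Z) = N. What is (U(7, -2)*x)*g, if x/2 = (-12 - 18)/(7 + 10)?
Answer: -15120/17 ≈ -889.41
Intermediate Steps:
g = 36 (g = (-6)² = 36)
x = -60/17 (x = 2*((-12 - 18)/(7 + 10)) = 2*(-30/17) = -60/17 ≈ -3.5294)
(U(7, -2)*x)*g = (7*(-60/17))*36 = -420/17*36 = -15120/17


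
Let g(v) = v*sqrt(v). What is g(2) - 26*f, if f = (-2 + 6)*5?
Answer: -520 + 2*sqrt(2) ≈ -517.17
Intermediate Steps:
g(v) = v**(3/2)
f = 20 (f = 4*5 = 20)
g(2) - 26*f = 2**(3/2) - 26*20 = 2*sqrt(2) - 520 = -520 + 2*sqrt(2)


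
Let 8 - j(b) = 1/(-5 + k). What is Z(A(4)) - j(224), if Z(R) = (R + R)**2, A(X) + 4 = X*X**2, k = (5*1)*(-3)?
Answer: 287839/20 ≈ 14392.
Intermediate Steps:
k = -15 (k = 5*(-3) = -15)
A(X) = -4 + X**3 (A(X) = -4 + X*X**2 = -4 + X**3)
j(b) = 161/20 (j(b) = 8 - 1/(-5 - 15) = 8 - 1/(-20) = 8 - 1*(-1/20) = 8 + 1/20 = 161/20)
Z(R) = 4*R**2 (Z(R) = (2*R)**2 = 4*R**2)
Z(A(4)) - j(224) = 4*(-4 + 4**3)**2 - 1*161/20 = 4*(-4 + 64)**2 - 161/20 = 4*60**2 - 161/20 = 4*3600 - 161/20 = 14400 - 161/20 = 287839/20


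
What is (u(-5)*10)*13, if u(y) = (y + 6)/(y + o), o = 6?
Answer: 130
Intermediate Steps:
u(y) = 1 (u(y) = (y + 6)/(y + 6) = (6 + y)/(6 + y) = 1)
(u(-5)*10)*13 = (1*10)*13 = 10*13 = 130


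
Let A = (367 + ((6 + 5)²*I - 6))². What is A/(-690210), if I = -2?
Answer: -14161/690210 ≈ -0.020517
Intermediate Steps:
A = 14161 (A = (367 + ((6 + 5)²*(-2) - 6))² = (367 + (11²*(-2) - 6))² = (367 + (121*(-2) - 6))² = (367 + (-242 - 6))² = (367 - 248)² = 119² = 14161)
A/(-690210) = 14161/(-690210) = 14161*(-1/690210) = -14161/690210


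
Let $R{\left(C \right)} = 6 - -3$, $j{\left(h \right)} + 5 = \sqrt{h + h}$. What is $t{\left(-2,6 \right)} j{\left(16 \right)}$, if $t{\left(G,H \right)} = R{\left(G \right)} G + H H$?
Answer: $-90 + 72 \sqrt{2} \approx 11.823$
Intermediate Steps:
$j{\left(h \right)} = -5 + \sqrt{2} \sqrt{h}$ ($j{\left(h \right)} = -5 + \sqrt{h + h} = -5 + \sqrt{2 h} = -5 + \sqrt{2} \sqrt{h}$)
$R{\left(C \right)} = 9$ ($R{\left(C \right)} = 6 + 3 = 9$)
$t{\left(G,H \right)} = H^{2} + 9 G$ ($t{\left(G,H \right)} = 9 G + H H = 9 G + H^{2} = H^{2} + 9 G$)
$t{\left(-2,6 \right)} j{\left(16 \right)} = \left(6^{2} + 9 \left(-2\right)\right) \left(-5 + \sqrt{2} \sqrt{16}\right) = \left(36 - 18\right) \left(-5 + \sqrt{2} \cdot 4\right) = 18 \left(-5 + 4 \sqrt{2}\right) = -90 + 72 \sqrt{2}$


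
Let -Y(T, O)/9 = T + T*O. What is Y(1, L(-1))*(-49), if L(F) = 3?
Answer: 1764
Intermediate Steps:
Y(T, O) = -9*T - 9*O*T (Y(T, O) = -9*(T + T*O) = -9*(T + O*T) = -9*T - 9*O*T)
Y(1, L(-1))*(-49) = -9*1*(1 + 3)*(-49) = -9*1*4*(-49) = -36*(-49) = 1764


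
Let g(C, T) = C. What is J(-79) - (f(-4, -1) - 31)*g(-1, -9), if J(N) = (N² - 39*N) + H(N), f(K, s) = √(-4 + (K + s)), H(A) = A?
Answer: 9212 + 3*I ≈ 9212.0 + 3.0*I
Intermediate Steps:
f(K, s) = √(-4 + K + s)
J(N) = N² - 38*N (J(N) = (N² - 39*N) + N = N² - 38*N)
J(-79) - (f(-4, -1) - 31)*g(-1, -9) = -79*(-38 - 79) - (√(-4 - 4 - 1) - 31)*(-1) = -79*(-117) - (√(-9) - 31)*(-1) = 9243 - (3*I - 31)*(-1) = 9243 - (-31 + 3*I)*(-1) = 9243 - (31 - 3*I) = 9243 + (-31 + 3*I) = 9212 + 3*I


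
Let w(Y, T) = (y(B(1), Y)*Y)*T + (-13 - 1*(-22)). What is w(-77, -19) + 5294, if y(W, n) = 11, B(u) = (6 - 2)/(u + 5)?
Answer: 21396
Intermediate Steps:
B(u) = 4/(5 + u)
w(Y, T) = 9 + 11*T*Y (w(Y, T) = (11*Y)*T + (-13 - 1*(-22)) = 11*T*Y + (-13 + 22) = 11*T*Y + 9 = 9 + 11*T*Y)
w(-77, -19) + 5294 = (9 + 11*(-19)*(-77)) + 5294 = (9 + 16093) + 5294 = 16102 + 5294 = 21396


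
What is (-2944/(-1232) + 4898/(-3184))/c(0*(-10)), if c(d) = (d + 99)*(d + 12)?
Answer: 3865/5393696 ≈ 0.00071658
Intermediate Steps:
c(d) = (12 + d)*(99 + d) (c(d) = (99 + d)*(12 + d) = (12 + d)*(99 + d))
(-2944/(-1232) + 4898/(-3184))/c(0*(-10)) = (-2944/(-1232) + 4898/(-3184))/(1188 + (0*(-10))² + 111*(0*(-10))) = (-2944*(-1/1232) + 4898*(-1/3184))/(1188 + 0² + 111*0) = (184/77 - 2449/1592)/(1188 + 0 + 0) = (104355/122584)/1188 = (104355/122584)*(1/1188) = 3865/5393696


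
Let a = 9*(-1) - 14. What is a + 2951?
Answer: 2928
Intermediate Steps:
a = -23 (a = -9 - 14 = -23)
a + 2951 = -23 + 2951 = 2928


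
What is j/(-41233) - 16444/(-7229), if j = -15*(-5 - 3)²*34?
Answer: 913990012/298073357 ≈ 3.0663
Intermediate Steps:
j = -32640 (j = -15*(-8)²*34 = -15*64*34 = -960*34 = -32640)
j/(-41233) - 16444/(-7229) = -32640/(-41233) - 16444/(-7229) = -32640*(-1/41233) - 16444*(-1/7229) = 32640/41233 + 16444/7229 = 913990012/298073357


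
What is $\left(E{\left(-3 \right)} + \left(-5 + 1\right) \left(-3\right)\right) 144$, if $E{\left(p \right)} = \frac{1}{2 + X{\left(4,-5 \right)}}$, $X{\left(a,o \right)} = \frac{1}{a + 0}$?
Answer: $1792$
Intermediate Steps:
$X{\left(a,o \right)} = \frac{1}{a}$
$E{\left(p \right)} = \frac{4}{9}$ ($E{\left(p \right)} = \frac{1}{2 + \frac{1}{4}} = \frac{1}{\frac{9}{4}} = \frac{4}{9}$)
$\left(E{\left(-3 \right)} + \left(-5 + 1\right) \left(-3\right)\right) 144 = \left(\frac{4}{9} + \left(-5 + 1\right) \left(-3\right)\right) 144 = \left(\frac{4}{9} - -12\right) 144 = \left(\frac{4}{9} + 12\right) 144 = \frac{112}{9} \cdot 144 = 1792$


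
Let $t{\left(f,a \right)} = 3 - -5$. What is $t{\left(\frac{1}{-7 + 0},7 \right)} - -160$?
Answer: $168$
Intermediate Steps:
$t{\left(f,a \right)} = 8$ ($t{\left(f,a \right)} = 3 + 5 = 8$)
$t{\left(\frac{1}{-7 + 0},7 \right)} - -160 = 8 - -160 = 8 + 160 = 168$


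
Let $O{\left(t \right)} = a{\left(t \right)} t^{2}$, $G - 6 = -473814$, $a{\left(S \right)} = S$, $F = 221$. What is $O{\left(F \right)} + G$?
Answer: $10320053$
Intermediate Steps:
$G = -473808$ ($G = 6 - 473814 = -473808$)
$O{\left(t \right)} = t^{3}$ ($O{\left(t \right)} = t t^{2} = t^{3}$)
$O{\left(F \right)} + G = 221^{3} - 473808 = 10793861 - 473808 = 10320053$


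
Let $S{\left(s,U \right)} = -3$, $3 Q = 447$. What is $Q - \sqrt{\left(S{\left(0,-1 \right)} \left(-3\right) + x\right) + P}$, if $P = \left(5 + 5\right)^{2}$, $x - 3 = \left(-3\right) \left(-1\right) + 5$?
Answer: $149 - 2 \sqrt{30} \approx 138.05$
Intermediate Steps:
$Q = 149$ ($Q = \frac{1}{3} \cdot 447 = 149$)
$x = 11$ ($x = 3 + \left(\left(-3\right) \left(-1\right) + 5\right) = 3 + \left(3 + 5\right) = 3 + 8 = 11$)
$P = 100$ ($P = 10^{2} = 100$)
$Q - \sqrt{\left(S{\left(0,-1 \right)} \left(-3\right) + x\right) + P} = 149 - \sqrt{\left(\left(-3\right) \left(-3\right) + 11\right) + 100} = 149 - \sqrt{\left(9 + 11\right) + 100} = 149 - \sqrt{20 + 100} = 149 - \sqrt{120} = 149 - 2 \sqrt{30}$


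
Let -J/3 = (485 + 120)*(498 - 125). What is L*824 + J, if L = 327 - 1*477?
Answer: -800595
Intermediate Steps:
L = -150 (L = 327 - 477 = -150)
J = -676995 (J = -3*(485 + 120)*(498 - 125) = -1815*373 = -3*225665 = -676995)
L*824 + J = -150*824 - 676995 = -123600 - 676995 = -800595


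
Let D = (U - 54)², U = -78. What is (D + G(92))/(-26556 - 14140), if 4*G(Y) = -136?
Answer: -8695/20348 ≈ -0.42731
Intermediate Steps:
G(Y) = -34 (G(Y) = (¼)*(-136) = -34)
D = 17424 (D = (-78 - 54)² = (-132)² = 17424)
(D + G(92))/(-26556 - 14140) = (17424 - 34)/(-26556 - 14140) = 17390/(-40696) = 17390*(-1/40696) = -8695/20348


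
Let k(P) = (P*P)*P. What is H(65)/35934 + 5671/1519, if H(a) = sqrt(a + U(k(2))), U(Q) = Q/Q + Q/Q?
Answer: 5671/1519 + sqrt(67)/35934 ≈ 3.7336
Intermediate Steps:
k(P) = P**3 (k(P) = P**2*P = P**3)
U(Q) = 2 (U(Q) = 1 + 1 = 2)
H(a) = sqrt(2 + a) (H(a) = sqrt(a + 2) = sqrt(2 + a))
H(65)/35934 + 5671/1519 = sqrt(2 + 65)/35934 + 5671/1519 = sqrt(67)*(1/35934) + 5671*(1/1519) = sqrt(67)/35934 + 5671/1519 = 5671/1519 + sqrt(67)/35934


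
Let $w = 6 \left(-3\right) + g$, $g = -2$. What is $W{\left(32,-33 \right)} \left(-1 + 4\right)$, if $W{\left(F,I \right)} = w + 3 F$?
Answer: $228$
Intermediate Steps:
$w = -20$ ($w = 6 \left(-3\right) - 2 = -18 - 2 = -20$)
$W{\left(F,I \right)} = -20 + 3 F$
$W{\left(32,-33 \right)} \left(-1 + 4\right) = \left(-20 + 3 \cdot 32\right) \left(-1 + 4\right) = \left(-20 + 96\right) 3 = 76 \cdot 3 = 228$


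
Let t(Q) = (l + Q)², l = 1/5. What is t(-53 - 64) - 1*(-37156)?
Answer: 1269956/25 ≈ 50798.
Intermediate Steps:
l = ⅕ ≈ 0.20000
t(Q) = (⅕ + Q)²
t(-53 - 64) - 1*(-37156) = (1 + 5*(-53 - 64))²/25 - 1*(-37156) = (1 + 5*(-117))²/25 + 37156 = (1 - 585)²/25 + 37156 = (1/25)*(-584)² + 37156 = (1/25)*341056 + 37156 = 341056/25 + 37156 = 1269956/25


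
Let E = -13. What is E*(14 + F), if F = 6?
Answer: -260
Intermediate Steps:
E*(14 + F) = -13*(14 + 6) = -13*20 = -260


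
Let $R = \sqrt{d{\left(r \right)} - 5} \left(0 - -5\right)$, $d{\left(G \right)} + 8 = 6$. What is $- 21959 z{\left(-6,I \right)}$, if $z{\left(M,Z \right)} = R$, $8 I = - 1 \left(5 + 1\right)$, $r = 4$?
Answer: $- 109795 i \sqrt{7} \approx - 2.9049 \cdot 10^{5} i$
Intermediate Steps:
$d{\left(G \right)} = -2$ ($d{\left(G \right)} = -8 + 6 = -2$)
$I = - \frac{3}{4}$ ($I = \frac{\left(-1\right) 1 \left(5 + 1\right)}{8} = \frac{\left(-1\right) 1 \cdot 6}{8} = \frac{\left(-1\right) 6}{8} = \frac{1}{8} \left(-6\right) = - \frac{3}{4} \approx -0.75$)
$R = 5 i \sqrt{7}$ ($R = \sqrt{-2 - 5} \left(0 - -5\right) = \sqrt{-2 - 5} \left(0 + 5\right) = \sqrt{-2 - 5} \cdot 5 = \sqrt{-7} \cdot 5 = i \sqrt{7} \cdot 5 = 5 i \sqrt{7} \approx 13.229 i$)
$z{\left(M,Z \right)} = 5 i \sqrt{7}$
$- 21959 z{\left(-6,I \right)} = - 21959 \cdot 5 i \sqrt{7} = - 109795 i \sqrt{7}$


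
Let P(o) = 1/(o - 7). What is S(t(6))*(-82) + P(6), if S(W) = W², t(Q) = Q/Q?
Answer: -83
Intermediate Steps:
P(o) = 1/(-7 + o)
t(Q) = 1
S(t(6))*(-82) + P(6) = 1²*(-82) + 1/(-7 + 6) = 1*(-82) + 1/(-1) = -82 - 1 = -83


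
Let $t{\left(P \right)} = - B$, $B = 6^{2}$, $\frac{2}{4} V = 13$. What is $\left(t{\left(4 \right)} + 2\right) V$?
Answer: $-884$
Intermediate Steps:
$V = 26$ ($V = 2 \cdot 13 = 26$)
$B = 36$
$t{\left(P \right)} = -36$ ($t{\left(P \right)} = \left(-1\right) 36 = -36$)
$\left(t{\left(4 \right)} + 2\right) V = \left(-36 + 2\right) 26 = \left(-34\right) 26 = -884$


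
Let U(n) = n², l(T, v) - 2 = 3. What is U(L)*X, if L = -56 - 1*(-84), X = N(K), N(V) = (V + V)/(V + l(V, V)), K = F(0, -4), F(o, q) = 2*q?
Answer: 12544/3 ≈ 4181.3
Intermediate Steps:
l(T, v) = 5 (l(T, v) = 2 + 3 = 5)
K = -8 (K = 2*(-4) = -8)
N(V) = 2*V/(5 + V) (N(V) = (V + V)/(V + 5) = (2*V)/(5 + V) = 2*V/(5 + V))
X = 16/3 (X = 2*(-8)/(5 - 8) = 2*(-8)/(-3) = 2*(-8)*(-⅓) = 16/3 ≈ 5.3333)
L = 28 (L = -56 + 84 = 28)
U(L)*X = 28²*(16/3) = 784*(16/3) = 12544/3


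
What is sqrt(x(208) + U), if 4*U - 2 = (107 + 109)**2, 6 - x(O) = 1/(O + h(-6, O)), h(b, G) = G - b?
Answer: 5*sqrt(20783289)/211 ≈ 108.03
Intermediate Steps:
x(O) = 6 - 1/(6 + 2*O) (x(O) = 6 - 1/(O + (O - 1*(-6))) = 6 - 1/(O + (O + 6)) = 6 - 1/(O + (6 + O)) = 6 - 1/(6 + 2*O))
U = 23329/2 (U = 1/2 + (107 + 109)**2/4 = 1/2 + (1/4)*216**2 = 1/2 + (1/4)*46656 = 1/2 + 11664 = 23329/2 ≈ 11665.)
sqrt(x(208) + U) = sqrt((35 + 12*208)/(2*(3 + 208)) + 23329/2) = sqrt((1/2)*(35 + 2496)/211 + 23329/2) = sqrt((1/2)*(1/211)*2531 + 23329/2) = sqrt(2531/422 + 23329/2) = sqrt(2462475/211) = 5*sqrt(20783289)/211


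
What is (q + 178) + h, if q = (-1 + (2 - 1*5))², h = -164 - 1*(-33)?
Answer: 63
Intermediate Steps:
h = -131 (h = -164 + 33 = -131)
q = 16 (q = (-1 + (2 - 5))² = (-1 - 3)² = (-4)² = 16)
(q + 178) + h = (16 + 178) - 131 = 194 - 131 = 63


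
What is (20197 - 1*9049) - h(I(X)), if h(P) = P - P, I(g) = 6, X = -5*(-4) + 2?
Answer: 11148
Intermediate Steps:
X = 22 (X = 20 + 2 = 22)
h(P) = 0
(20197 - 1*9049) - h(I(X)) = (20197 - 1*9049) - 1*0 = (20197 - 9049) + 0 = 11148 + 0 = 11148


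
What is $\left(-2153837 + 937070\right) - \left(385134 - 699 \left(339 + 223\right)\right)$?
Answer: $-1209063$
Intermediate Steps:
$\left(-2153837 + 937070\right) - \left(385134 - 699 \left(339 + 223\right)\right) = -1216767 - \left(385134 - 392838\right) = -1216767 - -7704 = -1216767 + 7704 = -1209063$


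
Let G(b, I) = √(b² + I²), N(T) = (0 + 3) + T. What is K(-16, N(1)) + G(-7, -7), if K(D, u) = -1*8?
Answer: -8 + 7*√2 ≈ 1.8995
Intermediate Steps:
N(T) = 3 + T
G(b, I) = √(I² + b²)
K(D, u) = -8
K(-16, N(1)) + G(-7, -7) = -8 + √((-7)² + (-7)²) = -8 + √(49 + 49) = -8 + √98 = -8 + 7*√2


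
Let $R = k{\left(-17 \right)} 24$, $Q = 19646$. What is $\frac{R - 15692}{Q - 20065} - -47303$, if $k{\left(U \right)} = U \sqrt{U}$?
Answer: $\frac{19835649}{419} + \frac{408 i \sqrt{17}}{419} \approx 47340.0 + 4.0149 i$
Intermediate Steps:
$k{\left(U \right)} = U^{\frac{3}{2}}$
$R = - 408 i \sqrt{17}$ ($R = \left(-17\right)^{\frac{3}{2}} \cdot 24 = - 17 i \sqrt{17} \cdot 24 = - 408 i \sqrt{17} \approx - 1682.2 i$)
$\frac{R - 15692}{Q - 20065} - -47303 = \frac{- 408 i \sqrt{17} - 15692}{19646 - 20065} - -47303 = \frac{-15692 - 408 i \sqrt{17}}{-419} + 47303 = \left(-15692 - 408 i \sqrt{17}\right) \left(- \frac{1}{419}\right) + 47303 = \left(\frac{15692}{419} + \frac{408 i \sqrt{17}}{419}\right) + 47303 = \frac{19835649}{419} + \frac{408 i \sqrt{17}}{419}$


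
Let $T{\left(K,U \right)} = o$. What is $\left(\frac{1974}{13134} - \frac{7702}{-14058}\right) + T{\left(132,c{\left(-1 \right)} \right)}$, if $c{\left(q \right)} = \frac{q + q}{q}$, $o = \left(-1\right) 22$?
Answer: $- \frac{2708762}{127161} \approx -21.302$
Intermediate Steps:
$o = -22$
$c{\left(q \right)} = 2$ ($c{\left(q \right)} = \frac{2 q}{q} = 2$)
$T{\left(K,U \right)} = -22$
$\left(\frac{1974}{13134} - \frac{7702}{-14058}\right) + T{\left(132,c{\left(-1 \right)} \right)} = \left(\frac{1974}{13134} - \frac{7702}{-14058}\right) - 22 = \left(1974 \cdot \frac{1}{13134} - - \frac{3851}{7029}\right) - 22 = \left(\frac{329}{2189} + \frac{3851}{7029}\right) - 22 = \frac{88780}{127161} - 22 = - \frac{2708762}{127161}$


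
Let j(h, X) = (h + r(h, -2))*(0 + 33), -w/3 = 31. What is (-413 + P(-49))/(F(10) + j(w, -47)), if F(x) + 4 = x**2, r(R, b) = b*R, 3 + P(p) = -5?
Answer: -421/3165 ≈ -0.13302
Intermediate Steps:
w = -93 (w = -3*31 = -93)
P(p) = -8 (P(p) = -3 - 5 = -8)
r(R, b) = R*b
F(x) = -4 + x**2
j(h, X) = -33*h (j(h, X) = (h + h*(-2))*(0 + 33) = (h - 2*h)*33 = -h*33 = -33*h)
(-413 + P(-49))/(F(10) + j(w, -47)) = (-413 - 8)/((-4 + 10**2) - 33*(-93)) = -421/((-4 + 100) + 3069) = -421/(96 + 3069) = -421/3165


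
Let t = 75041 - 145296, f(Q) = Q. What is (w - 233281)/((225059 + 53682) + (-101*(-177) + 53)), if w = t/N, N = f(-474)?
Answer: -110504939/140622054 ≈ -0.78583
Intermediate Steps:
t = -70255
N = -474
w = 70255/474 (w = -70255/(-474) = -70255*(-1/474) = 70255/474 ≈ 148.22)
(w - 233281)/((225059 + 53682) + (-101*(-177) + 53)) = (70255/474 - 233281)/((225059 + 53682) + (-101*(-177) + 53)) = -110504939/(474*(278741 + (17877 + 53))) = -110504939/(474*(278741 + 17930)) = -110504939/474/296671 = -110504939/474*1/296671 = -110504939/140622054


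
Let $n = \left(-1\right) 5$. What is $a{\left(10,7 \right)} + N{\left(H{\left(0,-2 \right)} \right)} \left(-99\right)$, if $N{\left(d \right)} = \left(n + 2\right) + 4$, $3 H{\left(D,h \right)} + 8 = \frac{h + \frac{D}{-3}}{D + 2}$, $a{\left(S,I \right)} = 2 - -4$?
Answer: $-93$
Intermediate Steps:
$n = -5$
$a{\left(S,I \right)} = 6$ ($a{\left(S,I \right)} = 2 + 4 = 6$)
$H{\left(D,h \right)} = - \frac{8}{3} + \frac{h - \frac{D}{3}}{3 \left(2 + D\right)}$ ($H{\left(D,h \right)} = - \frac{8}{3} + \frac{\left(h + \frac{D}{-3}\right) \frac{1}{D + 2}}{3} = - \frac{8}{3} + \frac{\left(h + D \left(- \frac{1}{3}\right)\right) \frac{1}{2 + D}}{3} = - \frac{8}{3} + \frac{\left(h - \frac{D}{3}\right) \frac{1}{2 + D}}{3} = - \frac{8}{3} + \frac{\frac{1}{2 + D} \left(h - \frac{D}{3}\right)}{3} = - \frac{8}{3} + \frac{h - \frac{D}{3}}{3 \left(2 + D\right)}$)
$N{\left(d \right)} = 1$ ($N{\left(d \right)} = \left(-5 + 2\right) + 4 = -3 + 4 = 1$)
$a{\left(10,7 \right)} + N{\left(H{\left(0,-2 \right)} \right)} \left(-99\right) = 6 + 1 \left(-99\right) = 6 - 99 = -93$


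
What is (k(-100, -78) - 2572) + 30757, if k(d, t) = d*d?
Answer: 38185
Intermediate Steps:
k(d, t) = d²
(k(-100, -78) - 2572) + 30757 = ((-100)² - 2572) + 30757 = (10000 - 2572) + 30757 = 7428 + 30757 = 38185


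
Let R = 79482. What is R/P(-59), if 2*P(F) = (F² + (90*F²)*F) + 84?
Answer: -158964/18480545 ≈ -0.0086017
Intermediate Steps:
P(F) = 42 + F²/2 + 45*F³ (P(F) = ((F² + (90*F²)*F) + 84)/2 = ((F² + 90*F³) + 84)/2 = (84 + F² + 90*F³)/2 = 42 + F²/2 + 45*F³)
R/P(-59) = 79482/(42 + (½)*(-59)² + 45*(-59)³) = 79482/(42 + (½)*3481 + 45*(-205379)) = 79482/(42 + 3481/2 - 9242055) = 79482/(-18480545/2) = 79482*(-2/18480545) = -158964/18480545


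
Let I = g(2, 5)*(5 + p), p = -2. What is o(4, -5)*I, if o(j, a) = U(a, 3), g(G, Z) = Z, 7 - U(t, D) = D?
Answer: 60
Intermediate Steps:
U(t, D) = 7 - D
o(j, a) = 4 (o(j, a) = 7 - 1*3 = 7 - 3 = 4)
I = 15 (I = 5*(5 - 2) = 5*3 = 15)
o(4, -5)*I = 4*15 = 60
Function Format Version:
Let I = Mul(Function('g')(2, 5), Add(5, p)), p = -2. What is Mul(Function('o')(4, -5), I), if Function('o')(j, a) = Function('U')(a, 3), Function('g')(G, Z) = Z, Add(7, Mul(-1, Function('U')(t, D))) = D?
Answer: 60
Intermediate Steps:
Function('U')(t, D) = Add(7, Mul(-1, D))
Function('o')(j, a) = 4 (Function('o')(j, a) = Add(7, Mul(-1, 3)) = Add(7, -3) = 4)
I = 15 (I = Mul(5, Add(5, -2)) = Mul(5, 3) = 15)
Mul(Function('o')(4, -5), I) = Mul(4, 15) = 60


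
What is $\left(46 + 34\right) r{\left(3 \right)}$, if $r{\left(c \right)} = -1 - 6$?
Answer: $-560$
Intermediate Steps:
$r{\left(c \right)} = -7$ ($r{\left(c \right)} = -1 - 6 = -7$)
$\left(46 + 34\right) r{\left(3 \right)} = \left(46 + 34\right) \left(-7\right) = 80 \left(-7\right) = -560$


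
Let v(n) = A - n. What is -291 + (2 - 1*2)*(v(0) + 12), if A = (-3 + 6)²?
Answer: -291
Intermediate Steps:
A = 9 (A = 3² = 9)
v(n) = 9 - n
-291 + (2 - 1*2)*(v(0) + 12) = -291 + (2 - 1*2)*((9 - 1*0) + 12) = -291 + (2 - 2)*((9 + 0) + 12) = -291 + 0*(9 + 12) = -291 + 0*21 = -291 + 0 = -291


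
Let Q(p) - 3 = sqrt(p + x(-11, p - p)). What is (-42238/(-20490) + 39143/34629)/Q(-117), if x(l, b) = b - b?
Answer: 62908327/827806245 - 62908327*I*sqrt(13)/827806245 ≈ 0.075994 - 0.274*I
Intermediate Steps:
x(l, b) = 0
Q(p) = 3 + sqrt(p) (Q(p) = 3 + sqrt(p + 0) = 3 + sqrt(p))
(-42238/(-20490) + 39143/34629)/Q(-117) = (-42238/(-20490) + 39143/34629)/(3 + sqrt(-117)) = (-42238*(-1/20490) + 39143*(1/34629))/(3 + 3*I*sqrt(13)) = (21119/10245 + 39143/34629)/(3 + 3*I*sqrt(13)) = 125816654/(39419345*(3 + 3*I*sqrt(13)))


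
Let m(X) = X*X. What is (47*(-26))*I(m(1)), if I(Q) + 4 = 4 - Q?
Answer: 1222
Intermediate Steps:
m(X) = X²
I(Q) = -Q (I(Q) = -4 + (4 - Q) = -Q)
(47*(-26))*I(m(1)) = (47*(-26))*(-1*1²) = -(-1222) = -1222*(-1) = 1222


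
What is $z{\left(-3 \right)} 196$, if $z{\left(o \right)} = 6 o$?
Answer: $-3528$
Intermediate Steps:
$z{\left(-3 \right)} 196 = 6 \left(-3\right) 196 = \left(-18\right) 196 = -3528$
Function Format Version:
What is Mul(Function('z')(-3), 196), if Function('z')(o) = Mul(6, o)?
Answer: -3528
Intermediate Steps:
Mul(Function('z')(-3), 196) = Mul(Mul(6, -3), 196) = Mul(-18, 196) = -3528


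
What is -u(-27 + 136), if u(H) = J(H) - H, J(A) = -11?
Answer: 120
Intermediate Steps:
u(H) = -11 - H
-u(-27 + 136) = -(-11 - (-27 + 136)) = -(-11 - 1*109) = -(-11 - 109) = -1*(-120) = 120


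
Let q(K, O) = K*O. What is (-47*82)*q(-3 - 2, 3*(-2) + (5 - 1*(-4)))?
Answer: 57810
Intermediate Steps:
(-47*82)*q(-3 - 2, 3*(-2) + (5 - 1*(-4))) = (-47*82)*((-3 - 2)*(3*(-2) + (5 - 1*(-4)))) = -(-19270)*(-6 + (5 + 4)) = -(-19270)*(-6 + 9) = -(-19270)*3 = -3854*(-15) = 57810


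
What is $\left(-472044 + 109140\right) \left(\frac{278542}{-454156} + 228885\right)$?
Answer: $- \frac{9430896708538068}{113539} \approx -8.3063 \cdot 10^{10}$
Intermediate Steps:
$\left(-472044 + 109140\right) \left(\frac{278542}{-454156} + 228885\right) = - 362904 \left(278542 \left(- \frac{1}{454156}\right) + 228885\right) = - 362904 \left(- \frac{139271}{227078} + 228885\right) = \left(-362904\right) \frac{51974608759}{227078} = - \frac{9430896708538068}{113539}$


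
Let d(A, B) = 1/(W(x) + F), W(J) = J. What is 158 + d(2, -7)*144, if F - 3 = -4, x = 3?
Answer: 230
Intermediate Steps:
F = -1 (F = 3 - 4 = -1)
d(A, B) = ½ (d(A, B) = 1/(3 - 1) = 1/2 = ½)
158 + d(2, -7)*144 = 158 + (½)*144 = 158 + 72 = 230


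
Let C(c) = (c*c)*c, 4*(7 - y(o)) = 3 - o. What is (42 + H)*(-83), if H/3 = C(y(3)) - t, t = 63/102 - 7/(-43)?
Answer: -129677457/1462 ≈ -88699.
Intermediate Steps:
y(o) = 25/4 + o/4 (y(o) = 7 - (3 - o)/4 = 7 + (-3/4 + o/4) = 25/4 + o/4)
t = 1141/1462 (t = 63*(1/102) - 7*(-1/43) = 21/34 + 7/43 = 1141/1462 ≈ 0.78044)
C(c) = c**3 (C(c) = c**2*c = c**3)
H = 1500975/1462 (H = 3*((25/4 + (1/4)*3)**3 - 1*1141/1462) = 3*((25/4 + 3/4)**3 - 1141/1462) = 3*(7**3 - 1141/1462) = 3*(343 - 1141/1462) = 3*(500325/1462) = 1500975/1462 ≈ 1026.7)
(42 + H)*(-83) = (42 + 1500975/1462)*(-83) = (1562379/1462)*(-83) = -129677457/1462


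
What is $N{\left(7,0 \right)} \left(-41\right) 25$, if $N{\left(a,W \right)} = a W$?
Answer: $0$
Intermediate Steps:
$N{\left(a,W \right)} = W a$
$N{\left(7,0 \right)} \left(-41\right) 25 = 0 \cdot 7 \left(-41\right) 25 = 0 \left(-41\right) 25 = 0 \cdot 25 = 0$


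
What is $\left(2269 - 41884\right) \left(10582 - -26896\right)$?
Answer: $-1484690970$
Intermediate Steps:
$\left(2269 - 41884\right) \left(10582 - -26896\right) = - 39615 \left(10582 + 26896\right) = \left(-39615\right) 37478 = -1484690970$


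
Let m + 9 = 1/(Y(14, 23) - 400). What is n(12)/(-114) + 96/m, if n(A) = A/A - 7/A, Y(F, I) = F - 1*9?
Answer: -12973085/1216152 ≈ -10.667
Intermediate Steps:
Y(F, I) = -9 + F (Y(F, I) = F - 9 = -9 + F)
m = -3556/395 (m = -9 + 1/((-9 + 14) - 400) = -9 + 1/(5 - 400) = -9 + 1/(-395) = -9 - 1/395 = -3556/395 ≈ -9.0025)
n(A) = 1 - 7/A
n(12)/(-114) + 96/m = ((-7 + 12)/12)/(-114) + 96/(-3556/395) = ((1/12)*5)*(-1/114) + 96*(-395/3556) = (5/12)*(-1/114) - 9480/889 = -5/1368 - 9480/889 = -12973085/1216152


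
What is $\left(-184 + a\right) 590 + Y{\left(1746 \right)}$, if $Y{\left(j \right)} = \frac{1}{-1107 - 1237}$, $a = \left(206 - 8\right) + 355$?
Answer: $\frac{510312239}{2344} \approx 2.1771 \cdot 10^{5}$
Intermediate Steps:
$a = 553$ ($a = \left(206 - 8\right) + 355 = 198 + 355 = 553$)
$Y{\left(j \right)} = - \frac{1}{2344}$ ($Y{\left(j \right)} = \frac{1}{-2344} = - \frac{1}{2344}$)
$\left(-184 + a\right) 590 + Y{\left(1746 \right)} = \left(-184 + 553\right) 590 - \frac{1}{2344} = 369 \cdot 590 - \frac{1}{2344} = 217710 - \frac{1}{2344} = \frac{510312239}{2344}$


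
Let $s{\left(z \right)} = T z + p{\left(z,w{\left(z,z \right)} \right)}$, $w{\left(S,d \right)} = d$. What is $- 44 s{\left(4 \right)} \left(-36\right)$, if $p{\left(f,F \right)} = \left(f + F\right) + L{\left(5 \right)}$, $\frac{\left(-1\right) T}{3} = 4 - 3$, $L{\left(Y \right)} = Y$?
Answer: $1584$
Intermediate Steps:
$T = -3$ ($T = - 3 \left(4 - 3\right) = \left(-3\right) 1 = -3$)
$p{\left(f,F \right)} = 5 + F + f$ ($p{\left(f,F \right)} = \left(f + F\right) + 5 = \left(F + f\right) + 5 = 5 + F + f$)
$s{\left(z \right)} = 5 - z$ ($s{\left(z \right)} = - 3 z + \left(5 + z + z\right) = - 3 z + \left(5 + 2 z\right) = 5 - z$)
$- 44 s{\left(4 \right)} \left(-36\right) = - 44 \left(5 - 4\right) \left(-36\right) = \left(-44\right) 1 \left(-36\right) = \left(-44\right) \left(-36\right) = 1584$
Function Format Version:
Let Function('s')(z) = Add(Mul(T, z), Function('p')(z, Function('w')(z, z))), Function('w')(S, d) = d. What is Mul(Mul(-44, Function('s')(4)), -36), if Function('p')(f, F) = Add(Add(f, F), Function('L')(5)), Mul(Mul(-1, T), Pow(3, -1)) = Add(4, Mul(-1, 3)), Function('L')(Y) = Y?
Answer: 1584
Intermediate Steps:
T = -3 (T = Mul(-3, Add(4, Mul(-1, 3))) = Mul(-3, Add(4, -3)) = Mul(-3, 1) = -3)
Function('p')(f, F) = Add(5, F, f) (Function('p')(f, F) = Add(Add(f, F), 5) = Add(Add(F, f), 5) = Add(5, F, f))
Function('s')(z) = Add(5, Mul(-1, z)) (Function('s')(z) = Add(Mul(-3, z), Add(5, z, z)) = Add(Mul(-3, z), Add(5, Mul(2, z))) = Add(5, Mul(-1, z)))
Mul(Mul(-44, Function('s')(4)), -36) = Mul(Mul(-44, Add(5, Mul(-1, 4))), -36) = Mul(Mul(-44, Add(5, -4)), -36) = Mul(Mul(-44, 1), -36) = Mul(-44, -36) = 1584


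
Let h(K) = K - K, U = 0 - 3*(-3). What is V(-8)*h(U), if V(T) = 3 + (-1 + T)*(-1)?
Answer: 0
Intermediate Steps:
V(T) = 4 - T (V(T) = 3 + (1 - T) = 4 - T)
U = 9 (U = 0 + 9 = 9)
h(K) = 0
V(-8)*h(U) = (4 - 1*(-8))*0 = (4 + 8)*0 = 12*0 = 0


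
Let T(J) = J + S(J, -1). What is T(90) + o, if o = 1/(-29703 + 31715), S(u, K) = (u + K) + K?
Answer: 358137/2012 ≈ 178.00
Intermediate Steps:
S(u, K) = u + 2*K (S(u, K) = (K + u) + K = u + 2*K)
T(J) = -2 + 2*J (T(J) = J + (J + 2*(-1)) = J + (J - 2) = J + (-2 + J) = -2 + 2*J)
o = 1/2012 ≈ 0.00049702
T(90) + o = (-2 + 2*90) + 1/2012 = (-2 + 180) + 1/2012 = 178 + 1/2012 = 358137/2012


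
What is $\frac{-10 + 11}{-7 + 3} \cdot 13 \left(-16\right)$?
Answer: $52$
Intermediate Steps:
$\frac{-10 + 11}{-7 + 3} \cdot 13 \left(-16\right) = 1 \frac{1}{-4} \cdot 13 \left(-16\right) = 1 \left(- \frac{1}{4}\right) 13 \left(-16\right) = \left(- \frac{1}{4}\right) 13 \left(-16\right) = \left(- \frac{13}{4}\right) \left(-16\right) = 52$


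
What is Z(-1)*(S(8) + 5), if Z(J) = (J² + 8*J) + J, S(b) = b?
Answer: -104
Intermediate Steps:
Z(J) = J² + 9*J
Z(-1)*(S(8) + 5) = (-(9 - 1))*(8 + 5) = -1*8*13 = -8*13 = -104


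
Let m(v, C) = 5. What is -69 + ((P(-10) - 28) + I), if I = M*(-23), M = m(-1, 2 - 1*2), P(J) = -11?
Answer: -223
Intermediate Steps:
M = 5
I = -115 (I = 5*(-23) = -115)
-69 + ((P(-10) - 28) + I) = -69 + ((-11 - 28) - 115) = -69 + (-39 - 115) = -69 - 154 = -223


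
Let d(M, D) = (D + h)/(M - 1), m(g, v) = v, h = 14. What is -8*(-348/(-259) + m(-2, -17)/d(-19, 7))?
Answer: -108992/777 ≈ -140.27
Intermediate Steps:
d(M, D) = (14 + D)/(-1 + M) (d(M, D) = (D + 14)/(M - 1) = (14 + D)/(-1 + M))
-8*(-348/(-259) + m(-2, -17)/d(-19, 7)) = -8*(-348/(-259) - 17*(-1 - 19)/(14 + 7)) = -8*(-348*(-1/259) - 17/(21/(-20))) = -8*(348/259 - 17/((-1/20*21))) = -8*(348/259 - 17/(-21/20)) = -8*(348/259 - 17*(-20/21)) = -8*(348/259 + 340/21) = -8*13624/777 = -108992/777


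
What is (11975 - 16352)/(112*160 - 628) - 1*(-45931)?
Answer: 264744825/5764 ≈ 45931.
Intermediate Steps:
(11975 - 16352)/(112*160 - 628) - 1*(-45931) = -4377/(17920 - 628) + 45931 = -4377/17292 + 45931 = -4377*1/17292 + 45931 = -1459/5764 + 45931 = 264744825/5764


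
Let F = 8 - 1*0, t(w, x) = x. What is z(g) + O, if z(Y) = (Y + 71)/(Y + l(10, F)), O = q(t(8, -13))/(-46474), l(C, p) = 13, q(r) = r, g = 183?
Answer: 1475868/1138613 ≈ 1.2962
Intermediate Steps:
F = 8 (F = 8 + 0 = 8)
O = 13/46474 (O = -13/(-46474) = -13*(-1/46474) = 13/46474 ≈ 0.00027973)
z(Y) = (71 + Y)/(13 + Y) (z(Y) = (Y + 71)/(Y + 13) = (71 + Y)/(13 + Y))
z(g) + O = (71 + 183)/(13 + 183) + 13/46474 = 254/196 + 13/46474 = (1/196)*254 + 13/46474 = 127/98 + 13/46474 = 1475868/1138613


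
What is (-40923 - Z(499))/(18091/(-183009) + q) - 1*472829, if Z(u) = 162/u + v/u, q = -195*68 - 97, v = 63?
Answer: -288374217551706883/609895091348 ≈ -4.7283e+5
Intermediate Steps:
q = -13357 (q = -13260 - 97 = -13357)
Z(u) = 225/u (Z(u) = 162/u + 63/u = 225/u)
(-40923 - Z(499))/(18091/(-183009) + q) - 1*472829 = (-40923 - 225/499)/(18091/(-183009) - 13357) - 1*472829 = (-40923 - 225/499)/(18091*(-1/183009) - 13357) - 472829 = (-40923 - 1*225/499)/(-18091/183009 - 13357) - 472829 = (-40923 - 225/499)/(-2444469304/183009) - 472829 = -20420802/499*(-183009/2444469304) - 472829 = 1868595276609/609895091348 - 472829 = -288374217551706883/609895091348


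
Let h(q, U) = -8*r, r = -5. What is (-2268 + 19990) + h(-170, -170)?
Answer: 17762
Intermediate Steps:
h(q, U) = 40 (h(q, U) = -8*(-5) = 40)
(-2268 + 19990) + h(-170, -170) = (-2268 + 19990) + 40 = 17722 + 40 = 17762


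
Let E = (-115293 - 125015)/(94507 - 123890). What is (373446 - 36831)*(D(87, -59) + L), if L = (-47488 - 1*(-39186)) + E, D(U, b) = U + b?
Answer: -81755244923910/29383 ≈ -2.7824e+9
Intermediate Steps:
E = 240308/29383 (E = -240308/(-29383) = -240308*(-1/29383) = 240308/29383 ≈ 8.1785)
L = -243697358/29383 (L = (-47488 - 1*(-39186)) + 240308/29383 = (-47488 + 39186) + 240308/29383 = -8302 + 240308/29383 = -243697358/29383 ≈ -8293.8)
(373446 - 36831)*(D(87, -59) + L) = (373446 - 36831)*((87 - 59) - 243697358/29383) = 336615*(28 - 243697358/29383) = 336615*(-242874634/29383) = -81755244923910/29383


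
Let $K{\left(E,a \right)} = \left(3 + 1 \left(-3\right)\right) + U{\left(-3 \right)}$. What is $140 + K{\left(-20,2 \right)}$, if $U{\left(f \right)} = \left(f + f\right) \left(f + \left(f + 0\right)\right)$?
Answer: $176$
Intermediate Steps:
$U{\left(f \right)} = 4 f^{2}$ ($U{\left(f \right)} = 2 f \left(f + f\right) = 2 f 2 f = 4 f^{2}$)
$K{\left(E,a \right)} = 36$ ($K{\left(E,a \right)} = \left(3 + 1 \left(-3\right)\right) + 4 \left(-3\right)^{2} = \left(3 - 3\right) + 4 \cdot 9 = 0 + 36 = 36$)
$140 + K{\left(-20,2 \right)} = 140 + 36 = 176$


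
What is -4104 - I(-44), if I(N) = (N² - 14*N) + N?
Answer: -6612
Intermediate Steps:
I(N) = N² - 13*N
-4104 - I(-44) = -4104 - (-44)*(-13 - 44) = -4104 - (-44)*(-57) = -4104 - 1*2508 = -4104 - 2508 = -6612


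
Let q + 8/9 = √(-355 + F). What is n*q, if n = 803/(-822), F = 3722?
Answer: 3212/3699 - 803*√3367/822 ≈ -55.816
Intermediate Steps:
n = -803/822 (n = 803*(-1/822) = -803/822 ≈ -0.97689)
q = -8/9 + √3367 (q = -8/9 + √(-355 + 3722) = -8/9 + √3367 ≈ 57.137)
n*q = -803*(-8/9 + √3367)/822 = 3212/3699 - 803*√3367/822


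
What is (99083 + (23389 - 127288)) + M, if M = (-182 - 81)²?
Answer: 64353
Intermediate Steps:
M = 69169 (M = (-263)² = 69169)
(99083 + (23389 - 127288)) + M = (99083 + (23389 - 127288)) + 69169 = (99083 - 103899) + 69169 = -4816 + 69169 = 64353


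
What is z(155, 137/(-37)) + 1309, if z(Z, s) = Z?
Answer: 1464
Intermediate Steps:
z(155, 137/(-37)) + 1309 = 155 + 1309 = 1464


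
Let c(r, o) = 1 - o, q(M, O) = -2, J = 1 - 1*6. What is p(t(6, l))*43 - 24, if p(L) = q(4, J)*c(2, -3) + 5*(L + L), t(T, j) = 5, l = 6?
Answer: 1782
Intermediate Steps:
J = -5 (J = 1 - 6 = -5)
p(L) = -8 + 10*L (p(L) = -2*(1 - 1*(-3)) + 5*(L + L) = -2*(1 + 3) + 5*(2*L) = -2*4 + 10*L = -8 + 10*L)
p(t(6, l))*43 - 24 = (-8 + 10*5)*43 - 24 = (-8 + 50)*43 - 24 = 42*43 - 24 = 1806 - 24 = 1782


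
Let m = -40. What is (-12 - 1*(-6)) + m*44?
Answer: -1766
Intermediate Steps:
(-12 - 1*(-6)) + m*44 = (-12 - 1*(-6)) - 40*44 = (-12 + 6) - 1760 = -6 - 1760 = -1766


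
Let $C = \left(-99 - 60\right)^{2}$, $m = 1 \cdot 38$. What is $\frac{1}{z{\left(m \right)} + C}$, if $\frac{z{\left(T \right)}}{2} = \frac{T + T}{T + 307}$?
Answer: $\frac{345}{8722097} \approx 3.9555 \cdot 10^{-5}$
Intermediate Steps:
$m = 38$
$z{\left(T \right)} = \frac{4 T}{307 + T}$ ($z{\left(T \right)} = 2 \frac{T + T}{T + 307} = 2 \frac{2 T}{307 + T} = \frac{4 T}{307 + T}$)
$C = 25281$ ($C = \left(-99 - 60\right)^{2} = \left(-159\right)^{2} = 25281$)
$\frac{1}{z{\left(m \right)} + C} = \frac{1}{4 \cdot 38 \frac{1}{307 + 38} + 25281} = \frac{1}{4 \cdot 38 \cdot \frac{1}{345} + 25281} = \frac{1}{\frac{152}{345} + 25281} = \frac{1}{\frac{8722097}{345}} = \frac{345}{8722097}$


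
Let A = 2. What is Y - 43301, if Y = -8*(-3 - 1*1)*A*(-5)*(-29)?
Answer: -34021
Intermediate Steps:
Y = 9280 (Y = -8*(-3 - 1*1)*2*(-5)*(-29) = -8*(-3 - 1)*2*(-5)*(-29) = -8*(-4*2)*(-5)*(-29) = -(-64)*(-5)*(-29) = -8*40*(-29) = -320*(-29) = 9280)
Y - 43301 = 9280 - 43301 = -34021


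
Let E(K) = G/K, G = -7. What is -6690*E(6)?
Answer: 7805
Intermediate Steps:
E(K) = -7/K
-6690*E(6) = -(-46830)/6 = -6690*(-7/6) = 7805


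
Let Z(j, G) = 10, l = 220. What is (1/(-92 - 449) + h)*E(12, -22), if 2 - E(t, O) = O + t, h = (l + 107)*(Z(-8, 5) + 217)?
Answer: 481894656/541 ≈ 8.9075e+5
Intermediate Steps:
h = 74229 (h = (220 + 107)*(10 + 217) = 327*227 = 74229)
E(t, O) = 2 - O - t (E(t, O) = 2 - (O + t) = 2 + (-O - t) = 2 - O - t)
(1/(-92 - 449) + h)*E(12, -22) = (1/(-92 - 449) + 74229)*(2 - 1*(-22) - 1*12) = (1/(-541) + 74229)*(2 + 22 - 12) = (-1/541 + 74229)*12 = (40157888/541)*12 = 481894656/541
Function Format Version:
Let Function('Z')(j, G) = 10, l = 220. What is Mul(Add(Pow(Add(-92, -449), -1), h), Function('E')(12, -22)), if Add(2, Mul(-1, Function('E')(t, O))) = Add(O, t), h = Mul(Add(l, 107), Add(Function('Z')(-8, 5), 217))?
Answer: Rational(481894656, 541) ≈ 8.9075e+5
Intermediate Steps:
h = 74229 (h = Mul(Add(220, 107), Add(10, 217)) = Mul(327, 227) = 74229)
Function('E')(t, O) = Add(2, Mul(-1, O), Mul(-1, t)) (Function('E')(t, O) = Add(2, Mul(-1, Add(O, t))) = Add(2, Add(Mul(-1, O), Mul(-1, t))) = Add(2, Mul(-1, O), Mul(-1, t)))
Mul(Add(Pow(Add(-92, -449), -1), h), Function('E')(12, -22)) = Mul(Add(Pow(Add(-92, -449), -1), 74229), Add(2, Mul(-1, -22), Mul(-1, 12))) = Mul(Add(Pow(-541, -1), 74229), Add(2, 22, -12)) = Mul(Add(Rational(-1, 541), 74229), 12) = Mul(Rational(40157888, 541), 12) = Rational(481894656, 541)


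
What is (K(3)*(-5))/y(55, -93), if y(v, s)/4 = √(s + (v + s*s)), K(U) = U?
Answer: -15*√8611/34444 ≈ -0.040411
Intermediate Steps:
y(v, s) = 4*√(s + v + s²) (y(v, s) = 4*√(s + (v + s*s)) = 4*√(s + (v + s²)) = 4*√(s + v + s²))
(K(3)*(-5))/y(55, -93) = (3*(-5))/((4*√(-93 + 55 + (-93)²))) = -15*1/(4*√(-93 + 55 + 8649)) = -15*√8611/34444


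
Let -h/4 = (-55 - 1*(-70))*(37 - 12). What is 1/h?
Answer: -1/1500 ≈ -0.00066667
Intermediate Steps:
h = -1500 (h = -4*(-55 - 1*(-70))*(37 - 12) = -4*(-55 + 70)*25 = -60*25 = -4*375 = -1500)
1/h = 1/(-1500) = -1/1500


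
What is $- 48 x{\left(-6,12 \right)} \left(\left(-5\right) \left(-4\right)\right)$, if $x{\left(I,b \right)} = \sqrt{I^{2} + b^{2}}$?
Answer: $- 5760 \sqrt{5} \approx -12880.0$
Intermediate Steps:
$- 48 x{\left(-6,12 \right)} \left(\left(-5\right) \left(-4\right)\right) = - 48 \sqrt{\left(-6\right)^{2} + 12^{2}} \left(\left(-5\right) \left(-4\right)\right) = - 48 \sqrt{36 + 144} \cdot 20 = - 48 \sqrt{180} \cdot 20 = - 48 \cdot 6 \sqrt{5} \cdot 20 = - 288 \sqrt{5} \cdot 20 = - 5760 \sqrt{5}$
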